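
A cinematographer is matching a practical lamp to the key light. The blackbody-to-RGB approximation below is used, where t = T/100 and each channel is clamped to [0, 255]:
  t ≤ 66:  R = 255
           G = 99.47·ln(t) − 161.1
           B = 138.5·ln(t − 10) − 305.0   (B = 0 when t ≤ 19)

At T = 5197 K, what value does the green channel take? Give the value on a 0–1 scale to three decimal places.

t = 5197/100 = 51.97; the t ≤ 66 branch applies.
G = 99.47·ln 51.97 − 161.1 = 99.47·3.9507 − 161.1 = 231.873.
On a 0–1 scale: 231.873/255 = 0.9093 → 0.909.

0.909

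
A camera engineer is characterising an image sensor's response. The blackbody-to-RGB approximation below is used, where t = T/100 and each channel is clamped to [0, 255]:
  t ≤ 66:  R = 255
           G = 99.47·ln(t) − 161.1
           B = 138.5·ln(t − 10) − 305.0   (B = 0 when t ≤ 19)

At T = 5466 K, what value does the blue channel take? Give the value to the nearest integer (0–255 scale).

t = 5466/100 = 54.66; the t ≤ 66 branch applies.
B = 138.5·ln(54.66 − 10) − 305.0 = 138.5·ln 44.66 − 305.0 = 138.5·3.7991 − 305.0 = 221.172.
Rounded: 221.

221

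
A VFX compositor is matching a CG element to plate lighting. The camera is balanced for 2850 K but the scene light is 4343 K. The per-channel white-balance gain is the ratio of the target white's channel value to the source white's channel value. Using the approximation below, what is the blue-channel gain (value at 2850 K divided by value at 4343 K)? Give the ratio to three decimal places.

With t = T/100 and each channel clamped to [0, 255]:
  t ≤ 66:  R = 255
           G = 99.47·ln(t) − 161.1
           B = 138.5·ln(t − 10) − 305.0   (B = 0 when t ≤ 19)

0.547

At 4343 K (t = 43.43):
  B = 138.5·ln(43.43 − 10) − 305.0 = 138.5·ln 33.43 − 305.0 = 138.5·3.5095 − 305.0 = 181.059.
At 2850 K (t = 28.5):
  B = 138.5·ln(28.5 − 10) − 305.0 = 138.5·ln 18.5 − 305.0 = 138.5·2.9178 − 305.0 = 99.111.
Gain = 99.111 / 181.059 = 0.5474 → 0.547.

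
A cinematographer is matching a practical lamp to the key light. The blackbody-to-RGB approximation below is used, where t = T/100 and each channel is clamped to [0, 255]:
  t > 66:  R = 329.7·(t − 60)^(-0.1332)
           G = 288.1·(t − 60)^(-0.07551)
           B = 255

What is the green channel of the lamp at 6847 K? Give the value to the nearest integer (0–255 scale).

245

t = 6847/100 = 68.47; the t > 66 branch applies.
G = 288.1·(68.47 − 60)^(-0.07551) = 288.1·8.47^(-0.07551) = 288.1·0.85101 = 245.176.
Rounded: 245.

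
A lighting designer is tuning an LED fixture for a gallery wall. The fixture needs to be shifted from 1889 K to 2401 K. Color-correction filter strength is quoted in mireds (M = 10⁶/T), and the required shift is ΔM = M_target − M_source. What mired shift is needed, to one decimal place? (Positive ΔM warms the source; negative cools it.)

-112.9 mireds

M_source = 10⁶/1889 = 529.381; M_target = 10⁶/2401 = 416.493.
ΔM = 416.493 − 529.381 = -112.887 → -112.9 mireds, a cooling shift.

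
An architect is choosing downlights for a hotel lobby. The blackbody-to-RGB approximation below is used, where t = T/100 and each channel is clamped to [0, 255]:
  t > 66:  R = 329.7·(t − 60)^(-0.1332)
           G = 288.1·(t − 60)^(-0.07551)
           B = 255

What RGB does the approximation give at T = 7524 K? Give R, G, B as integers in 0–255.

t = 7524/100 = 75.24; the t > 66 branch applies.
R = 329.7·(75.24 − 60)^(-0.1332) = 329.7·15.24^(-0.1332) = 329.7·0.69571 = 229.375.
G = 288.1·(75.24 − 60)^(-0.07551) = 288.1·15.24^(-0.07551) = 288.1·0.81409 = 234.540.
B = 255 by definition for t > 66.
Rounded: (229, 235, 255).

R=229, G=235, B=255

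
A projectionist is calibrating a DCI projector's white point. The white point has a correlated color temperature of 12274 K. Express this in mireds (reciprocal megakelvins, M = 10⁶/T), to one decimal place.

81.5 mireds

M = 10⁶ / 12274 = 81.473 → 81.5 mireds.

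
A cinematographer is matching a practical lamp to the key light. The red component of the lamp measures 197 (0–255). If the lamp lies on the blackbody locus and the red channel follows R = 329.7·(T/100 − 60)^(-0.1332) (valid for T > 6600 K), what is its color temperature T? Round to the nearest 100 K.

(t − 60)^(-0.1332) = 197/329.7 = 0.59751.
t − 60 = 0.59751^(1/-0.1332) = 0.59751^(-7.508) = 47.761, so t = 107.761.
T = 100·t = 10776 K → 10800 K to the nearest 100 K.

10800 K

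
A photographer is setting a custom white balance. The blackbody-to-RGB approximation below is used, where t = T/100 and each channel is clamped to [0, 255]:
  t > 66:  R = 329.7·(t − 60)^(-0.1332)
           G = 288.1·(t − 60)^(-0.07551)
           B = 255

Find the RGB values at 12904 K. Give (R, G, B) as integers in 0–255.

t = 12904/100 = 129.04; the t > 66 branch applies.
R = 329.7·(129.04 − 60)^(-0.1332) = 329.7·69.04^(-0.1332) = 329.7·0.56889 = 187.565.
G = 288.1·(129.04 − 60)^(-0.07551) = 288.1·69.04^(-0.07551) = 288.1·0.72632 = 209.254.
B = 255 by definition for t > 66.
Rounded: (188, 209, 255).

(188, 209, 255)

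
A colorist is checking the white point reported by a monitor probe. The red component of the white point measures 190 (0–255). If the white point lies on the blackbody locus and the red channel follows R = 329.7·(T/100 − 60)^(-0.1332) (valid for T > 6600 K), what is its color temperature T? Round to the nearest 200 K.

12200 K

(t − 60)^(-0.1332) = 190/329.7 = 0.57628.
t − 60 = 0.57628^(1/-0.1332) = 0.57628^(-7.508) = 62.667, so t = 122.667.
T = 100·t = 12267 K → 12200 K to the nearest 200 K.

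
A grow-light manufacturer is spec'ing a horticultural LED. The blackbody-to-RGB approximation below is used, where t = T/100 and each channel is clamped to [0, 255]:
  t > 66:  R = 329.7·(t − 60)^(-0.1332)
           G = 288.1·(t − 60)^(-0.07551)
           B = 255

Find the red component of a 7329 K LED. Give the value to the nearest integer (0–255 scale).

t = 7329/100 = 73.29; the t > 66 branch applies.
R = 329.7·(73.29 − 60)^(-0.1332) = 329.7·13.29^(-0.1332) = 329.7·0.70851 = 233.596.
Rounded: 234.

234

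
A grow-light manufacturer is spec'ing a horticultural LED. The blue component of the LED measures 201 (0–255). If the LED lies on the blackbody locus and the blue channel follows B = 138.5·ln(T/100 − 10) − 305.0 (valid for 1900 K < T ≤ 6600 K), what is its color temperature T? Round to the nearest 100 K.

ln(t − 10) = (201 + 305.0) / 138.5 = 3.6534.
t − 10 = e^3.6534 = 38.607, so t = 48.607.
T = 100·t = 4861 K → 4900 K to the nearest 100 K.

4900 K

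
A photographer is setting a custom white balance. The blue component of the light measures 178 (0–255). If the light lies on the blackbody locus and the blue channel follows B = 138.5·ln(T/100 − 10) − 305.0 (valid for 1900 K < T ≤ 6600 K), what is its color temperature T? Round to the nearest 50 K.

ln(t − 10) = (178 + 305.0) / 138.5 = 3.4874.
t − 10 = e^3.4874 = 32.700, so t = 42.700.
T = 100·t = 4270 K → 4250 K to the nearest 50 K.

4250 K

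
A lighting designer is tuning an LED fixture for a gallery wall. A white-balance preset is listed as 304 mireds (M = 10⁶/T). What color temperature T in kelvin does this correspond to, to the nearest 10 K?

T = 10⁶ / 304 = 3289.47 K → 3290 K.

3290 K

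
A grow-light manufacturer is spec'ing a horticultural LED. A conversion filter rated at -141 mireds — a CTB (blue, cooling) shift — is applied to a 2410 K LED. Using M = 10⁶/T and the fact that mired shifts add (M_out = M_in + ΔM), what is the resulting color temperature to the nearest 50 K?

M_in = 10⁶/2410 = 414.94 mireds.
M_out = 414.94 + (-141) = 273.94 mireds.
T_out = 10⁶/273.94 = 3650.5 K → 3650 K.

3650 K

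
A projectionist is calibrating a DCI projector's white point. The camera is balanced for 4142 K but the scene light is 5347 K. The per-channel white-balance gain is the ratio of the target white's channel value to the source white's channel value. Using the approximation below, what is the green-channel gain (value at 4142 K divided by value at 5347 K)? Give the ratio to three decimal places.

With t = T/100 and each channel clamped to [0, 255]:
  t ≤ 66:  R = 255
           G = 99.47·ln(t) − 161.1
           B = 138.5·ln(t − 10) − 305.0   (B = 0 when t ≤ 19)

0.892

At 5347 K (t = 53.47):
  G = 99.47·ln 53.47 − 161.1 = 99.47·3.9791 − 161.1 = 234.703.
At 4142 K (t = 41.42):
  G = 99.47·ln 41.42 − 161.1 = 99.47·3.7238 − 161.1 = 209.303.
Gain = 209.303 / 234.703 = 0.8918 → 0.892.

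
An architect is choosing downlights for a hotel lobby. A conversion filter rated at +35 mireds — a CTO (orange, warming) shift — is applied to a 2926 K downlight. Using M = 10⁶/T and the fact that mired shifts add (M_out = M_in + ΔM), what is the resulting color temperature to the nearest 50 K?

2650 K

M_in = 10⁶/2926 = 341.76 mireds.
M_out = 341.76 + (+35) = 376.76 mireds.
T_out = 10⁶/376.76 = 2654.2 K → 2650 K.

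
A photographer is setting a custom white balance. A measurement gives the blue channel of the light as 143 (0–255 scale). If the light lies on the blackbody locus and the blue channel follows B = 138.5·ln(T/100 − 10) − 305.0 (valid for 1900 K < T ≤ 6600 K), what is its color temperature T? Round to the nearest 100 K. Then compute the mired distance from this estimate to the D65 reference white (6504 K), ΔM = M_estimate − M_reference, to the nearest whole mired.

+132 mireds

ln(t − 10) = (143 + 305.0) / 138.5 = 3.2347.
t − 10 = e^3.2347 = 25.398, so t = 35.398.
T = 100·t = 3540 K → 3500 K to the nearest 100 K.
M_estimate = 10⁶/3500 = 285.71; M_reference = 10⁶/6504 = 153.75.
ΔM = 285.71 − 153.75 = 131.96 → +132 mireds.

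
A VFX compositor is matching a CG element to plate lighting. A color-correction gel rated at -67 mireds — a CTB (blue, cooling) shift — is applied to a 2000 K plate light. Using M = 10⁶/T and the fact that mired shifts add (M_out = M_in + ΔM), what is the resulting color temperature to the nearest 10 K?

2310 K

M_in = 10⁶/2000 = 500.00 mireds.
M_out = 500.00 + (-67) = 433.00 mireds.
T_out = 10⁶/433.00 = 2309.5 K → 2310 K.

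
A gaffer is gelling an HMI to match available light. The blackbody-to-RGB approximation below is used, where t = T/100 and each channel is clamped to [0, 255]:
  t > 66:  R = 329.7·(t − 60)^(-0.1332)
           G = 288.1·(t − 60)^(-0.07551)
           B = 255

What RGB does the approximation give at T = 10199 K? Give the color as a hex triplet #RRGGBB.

t = 10199/100 = 101.99; the t > 66 branch applies.
R = 329.7·(101.99 − 60)^(-0.1332) = 329.7·41.99^(-0.1332) = 329.7·0.60785 = 200.408.
G = 288.1·(101.99 − 60)^(-0.07551) = 288.1·41.99^(-0.07551) = 288.1·0.75411 = 217.260.
B = 255 by definition for t > 66.
Rounded: (200, 217, 255).
In hex: #C8D9FF.

#C8D9FF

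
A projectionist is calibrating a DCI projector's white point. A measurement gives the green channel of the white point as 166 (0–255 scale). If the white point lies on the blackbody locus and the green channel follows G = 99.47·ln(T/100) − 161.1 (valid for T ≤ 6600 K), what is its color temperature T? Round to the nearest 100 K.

2700 K

ln t = (166 + 161.1) / 99.47 = 3.2884.
t = e^3.2884 = 26.801.
T = 100·t = 2680 K → 2700 K to the nearest 100 K.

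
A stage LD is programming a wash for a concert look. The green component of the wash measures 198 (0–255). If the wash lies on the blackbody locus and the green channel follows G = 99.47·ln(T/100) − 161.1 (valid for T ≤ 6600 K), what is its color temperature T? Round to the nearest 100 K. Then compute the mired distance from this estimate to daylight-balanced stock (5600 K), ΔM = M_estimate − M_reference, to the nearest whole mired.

ln t = (198 + 161.1) / 99.47 = 3.6101.
t = e^3.6101 = 36.971.
T = 100·t = 3697 K → 3700 K to the nearest 100 K.
M_estimate = 10⁶/3700 = 270.27; M_reference = 10⁶/5600 = 178.57.
ΔM = 270.27 − 178.57 = 91.70 → +92 mireds.

+92 mireds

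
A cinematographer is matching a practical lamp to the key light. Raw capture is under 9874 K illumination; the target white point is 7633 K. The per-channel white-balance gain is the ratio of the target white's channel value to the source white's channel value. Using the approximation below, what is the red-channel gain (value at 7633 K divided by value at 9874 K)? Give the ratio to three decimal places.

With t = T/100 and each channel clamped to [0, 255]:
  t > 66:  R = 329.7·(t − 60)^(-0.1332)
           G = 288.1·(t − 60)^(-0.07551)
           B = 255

At 9874 K (t = 98.74):
  R = 329.7·(98.74 − 60)^(-0.1332) = 329.7·38.74^(-0.1332) = 329.7·0.61441 = 202.570.
At 7633 K (t = 76.33):
  R = 329.7·(76.33 − 60)^(-0.1332) = 329.7·16.33^(-0.1332) = 329.7·0.68933 = 227.274.
Gain = 227.274 / 202.570 = 1.1219 → 1.122.

1.122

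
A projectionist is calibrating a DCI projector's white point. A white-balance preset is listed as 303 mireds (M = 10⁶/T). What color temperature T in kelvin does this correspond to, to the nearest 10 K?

3300 K

T = 10⁶ / 303 = 3300.33 K → 3300 K.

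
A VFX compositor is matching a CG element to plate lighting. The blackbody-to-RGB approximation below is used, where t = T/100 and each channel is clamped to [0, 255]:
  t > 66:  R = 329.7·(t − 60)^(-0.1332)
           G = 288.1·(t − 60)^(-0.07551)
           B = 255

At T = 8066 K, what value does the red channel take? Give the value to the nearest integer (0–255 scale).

t = 8066/100 = 80.66; the t > 66 branch applies.
R = 329.7·(80.66 − 60)^(-0.1332) = 329.7·20.66^(-0.1332) = 329.7·0.66807 = 220.264.
Rounded: 220.

220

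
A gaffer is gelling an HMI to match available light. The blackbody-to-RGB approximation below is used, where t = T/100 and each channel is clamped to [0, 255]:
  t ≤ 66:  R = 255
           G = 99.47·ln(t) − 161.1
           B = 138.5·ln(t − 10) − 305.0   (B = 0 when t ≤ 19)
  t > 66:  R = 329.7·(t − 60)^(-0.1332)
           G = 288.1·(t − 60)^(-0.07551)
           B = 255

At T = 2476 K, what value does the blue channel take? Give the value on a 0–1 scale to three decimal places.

0.266

t = 2476/100 = 24.76; the t ≤ 66 branch applies.
B = 138.5·ln(24.76 − 10) − 305.0 = 138.5·ln 14.76 − 305.0 = 138.5·2.6919 − 305.0 = 67.831.
On a 0–1 scale: 67.831/255 = 0.2660 → 0.266.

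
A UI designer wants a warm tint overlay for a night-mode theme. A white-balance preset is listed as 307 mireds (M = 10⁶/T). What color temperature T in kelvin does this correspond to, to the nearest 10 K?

3260 K

T = 10⁶ / 307 = 3257.33 K → 3260 K.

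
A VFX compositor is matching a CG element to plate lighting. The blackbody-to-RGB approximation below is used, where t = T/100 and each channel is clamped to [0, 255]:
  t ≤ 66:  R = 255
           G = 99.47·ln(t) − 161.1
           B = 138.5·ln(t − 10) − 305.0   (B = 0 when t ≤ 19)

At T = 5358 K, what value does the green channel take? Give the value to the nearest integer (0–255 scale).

235

t = 5358/100 = 53.58; the t ≤ 66 branch applies.
G = 99.47·ln 53.58 − 161.1 = 99.47·3.9812 − 161.1 = 234.908.
Rounded: 235.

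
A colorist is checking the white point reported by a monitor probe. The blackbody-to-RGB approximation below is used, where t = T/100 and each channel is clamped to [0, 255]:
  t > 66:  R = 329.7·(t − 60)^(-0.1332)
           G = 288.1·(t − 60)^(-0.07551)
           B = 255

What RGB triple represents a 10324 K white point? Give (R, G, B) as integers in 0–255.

t = 10324/100 = 103.24; the t > 66 branch applies.
R = 329.7·(103.24 − 60)^(-0.1332) = 329.7·43.24^(-0.1332) = 329.7·0.60548 = 199.627.
G = 288.1·(103.24 − 60)^(-0.07551) = 288.1·43.24^(-0.07551) = 288.1·0.75244 = 216.779.
B = 255 by definition for t > 66.
Rounded: (200, 217, 255).

(200, 217, 255)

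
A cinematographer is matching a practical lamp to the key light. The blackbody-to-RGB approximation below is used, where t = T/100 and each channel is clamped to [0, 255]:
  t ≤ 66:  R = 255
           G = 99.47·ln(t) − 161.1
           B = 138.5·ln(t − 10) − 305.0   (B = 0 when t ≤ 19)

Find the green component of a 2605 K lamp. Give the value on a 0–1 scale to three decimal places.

t = 2605/100 = 26.05; the t ≤ 66 branch applies.
G = 99.47·ln 26.05 − 161.1 = 99.47·3.2600 − 161.1 = 163.174.
On a 0–1 scale: 163.174/255 = 0.6399 → 0.640.

0.640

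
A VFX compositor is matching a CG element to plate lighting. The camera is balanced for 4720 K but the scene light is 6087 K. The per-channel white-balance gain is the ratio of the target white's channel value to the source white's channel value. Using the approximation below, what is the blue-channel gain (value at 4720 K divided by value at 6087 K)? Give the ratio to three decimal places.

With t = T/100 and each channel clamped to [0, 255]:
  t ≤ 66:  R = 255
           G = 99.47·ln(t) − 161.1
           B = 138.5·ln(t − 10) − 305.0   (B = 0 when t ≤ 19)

0.819

At 6087 K (t = 60.87):
  B = 138.5·ln(60.87 − 10) − 305.0 = 138.5·ln 50.87 − 305.0 = 138.5·3.9293 − 305.0 = 239.204.
At 4720 K (t = 47.2):
  B = 138.5·ln(47.2 − 10) − 305.0 = 138.5·ln 37.2 − 305.0 = 138.5·3.6163 − 305.0 = 195.859.
Gain = 195.859 / 239.204 = 0.8188 → 0.819.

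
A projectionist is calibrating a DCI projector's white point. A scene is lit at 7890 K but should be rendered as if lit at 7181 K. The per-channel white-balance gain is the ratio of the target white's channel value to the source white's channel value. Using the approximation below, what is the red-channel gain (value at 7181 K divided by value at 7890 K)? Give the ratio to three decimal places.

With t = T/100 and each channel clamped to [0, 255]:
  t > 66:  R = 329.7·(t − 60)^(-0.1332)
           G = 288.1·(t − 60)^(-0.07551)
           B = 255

1.065

At 7890 K (t = 78.9):
  R = 329.7·(78.9 − 60)^(-0.1332) = 329.7·18.9^(-0.1332) = 329.7·0.67604 = 222.892.
At 7181 K (t = 71.81):
  R = 329.7·(71.81 − 60)^(-0.1332) = 329.7·11.81^(-0.1332) = 329.7·0.71974 = 237.299.
Gain = 237.299 / 222.892 = 1.0646 → 1.065.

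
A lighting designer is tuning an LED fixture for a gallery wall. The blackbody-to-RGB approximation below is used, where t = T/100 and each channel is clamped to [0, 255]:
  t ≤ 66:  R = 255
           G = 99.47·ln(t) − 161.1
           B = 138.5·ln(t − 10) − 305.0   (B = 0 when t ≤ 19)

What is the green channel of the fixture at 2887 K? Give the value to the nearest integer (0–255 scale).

t = 2887/100 = 28.87; the t ≤ 66 branch applies.
G = 99.47·ln 28.87 − 161.1 = 99.47·3.3628 − 161.1 = 173.398.
Rounded: 173.

173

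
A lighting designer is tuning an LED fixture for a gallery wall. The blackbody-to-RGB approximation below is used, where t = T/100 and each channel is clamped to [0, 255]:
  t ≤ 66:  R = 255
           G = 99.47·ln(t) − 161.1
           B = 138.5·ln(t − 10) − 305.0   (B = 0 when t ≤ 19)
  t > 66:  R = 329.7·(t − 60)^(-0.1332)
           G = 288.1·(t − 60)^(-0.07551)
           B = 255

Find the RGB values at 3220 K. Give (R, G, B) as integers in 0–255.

t = 3220/100 = 32.2; the t ≤ 66 branch applies.
R = 255 by definition for t ≤ 66.
G = 99.47·ln 32.2 − 161.1 = 99.47·3.4720 − 161.1 = 184.257.
B = 138.5·ln(32.2 − 10) − 305.0 = 138.5·ln 22.2 − 305.0 = 138.5·3.1001 − 305.0 = 124.363.
Rounded: (255, 184, 124).

(255, 184, 124)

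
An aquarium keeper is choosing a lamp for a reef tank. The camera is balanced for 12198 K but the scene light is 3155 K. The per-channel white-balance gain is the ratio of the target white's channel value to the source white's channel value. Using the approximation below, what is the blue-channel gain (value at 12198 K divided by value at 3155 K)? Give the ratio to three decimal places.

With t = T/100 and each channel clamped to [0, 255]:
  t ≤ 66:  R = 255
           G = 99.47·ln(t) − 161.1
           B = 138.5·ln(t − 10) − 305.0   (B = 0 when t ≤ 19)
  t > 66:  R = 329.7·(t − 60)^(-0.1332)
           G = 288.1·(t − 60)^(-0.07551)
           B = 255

2.121

At 3155 K (t = 31.55):
  B = 138.5·ln(31.55 − 10) − 305.0 = 138.5·ln 21.55 − 305.0 = 138.5·3.0704 − 305.0 = 120.247.
At 12198 K (t = 121.98):
  B = 255 by definition for t > 66.
Gain = 255.000 / 120.247 = 2.1206 → 2.121.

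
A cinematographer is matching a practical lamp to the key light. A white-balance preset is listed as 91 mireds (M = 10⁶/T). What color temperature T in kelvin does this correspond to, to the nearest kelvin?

10989 K

T = 10⁶ / 91 = 10989.01 K → 10989 K.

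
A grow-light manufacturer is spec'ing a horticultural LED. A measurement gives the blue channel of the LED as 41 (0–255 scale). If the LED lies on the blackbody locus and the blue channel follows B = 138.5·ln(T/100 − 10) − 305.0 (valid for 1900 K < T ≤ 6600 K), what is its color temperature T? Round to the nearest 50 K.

2200 K

ln(t − 10) = (41 + 305.0) / 138.5 = 2.4982.
t − 10 = e^2.4982 = 12.161, so t = 22.161.
T = 100·t = 2216 K → 2200 K to the nearest 50 K.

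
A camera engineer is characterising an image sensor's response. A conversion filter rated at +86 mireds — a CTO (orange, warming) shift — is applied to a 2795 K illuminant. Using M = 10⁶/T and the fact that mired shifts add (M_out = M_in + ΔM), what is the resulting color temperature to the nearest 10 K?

2250 K

M_in = 10⁶/2795 = 357.78 mireds.
M_out = 357.78 + (+86) = 443.78 mireds.
T_out = 10⁶/443.78 = 2253.4 K → 2250 K.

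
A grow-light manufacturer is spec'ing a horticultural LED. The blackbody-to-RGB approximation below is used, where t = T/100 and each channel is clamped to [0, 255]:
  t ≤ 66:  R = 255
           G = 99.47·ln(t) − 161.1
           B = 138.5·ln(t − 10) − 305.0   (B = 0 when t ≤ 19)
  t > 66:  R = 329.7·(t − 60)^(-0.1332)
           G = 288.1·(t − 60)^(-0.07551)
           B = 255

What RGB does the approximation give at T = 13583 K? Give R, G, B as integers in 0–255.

t = 13583/100 = 135.83; the t > 66 branch applies.
R = 329.7·(135.83 − 60)^(-0.1332) = 329.7·75.83^(-0.1332) = 329.7·0.56183 = 185.235.
G = 288.1·(135.83 − 60)^(-0.07551) = 288.1·75.83^(-0.07551) = 288.1·0.72120 = 207.777.
B = 255 by definition for t > 66.
Rounded: (185, 208, 255).

R=185, G=208, B=255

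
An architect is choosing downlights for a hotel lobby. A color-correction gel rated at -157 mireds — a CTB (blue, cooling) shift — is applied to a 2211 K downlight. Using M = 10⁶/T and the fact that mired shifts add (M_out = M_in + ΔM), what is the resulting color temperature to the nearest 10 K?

3390 K

M_in = 10⁶/2211 = 452.28 mireds.
M_out = 452.28 + (-157) = 295.28 mireds.
T_out = 10⁶/295.28 = 3386.6 K → 3390 K.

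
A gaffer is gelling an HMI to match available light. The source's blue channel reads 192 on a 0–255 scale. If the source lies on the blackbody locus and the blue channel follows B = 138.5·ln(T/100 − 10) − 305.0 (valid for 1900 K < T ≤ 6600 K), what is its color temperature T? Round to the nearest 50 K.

ln(t − 10) = (192 + 305.0) / 138.5 = 3.5884.
t − 10 = e^3.5884 = 36.178, so t = 46.178.
T = 100·t = 4618 K → 4600 K to the nearest 50 K.

4600 K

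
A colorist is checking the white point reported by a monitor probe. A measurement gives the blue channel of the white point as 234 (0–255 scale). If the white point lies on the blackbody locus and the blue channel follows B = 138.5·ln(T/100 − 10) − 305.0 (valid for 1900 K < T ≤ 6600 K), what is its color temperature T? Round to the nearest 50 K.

ln(t − 10) = (234 + 305.0) / 138.5 = 3.8917.
t − 10 = e^3.8917 = 48.994, so t = 58.994.
T = 100·t = 5899 K → 5900 K to the nearest 50 K.

5900 K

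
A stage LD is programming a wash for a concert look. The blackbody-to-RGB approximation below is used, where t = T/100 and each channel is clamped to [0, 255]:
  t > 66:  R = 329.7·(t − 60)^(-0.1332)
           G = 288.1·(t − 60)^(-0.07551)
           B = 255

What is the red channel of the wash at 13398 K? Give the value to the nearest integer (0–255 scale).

186

t = 13398/100 = 133.98; the t > 66 branch applies.
R = 329.7·(133.98 − 60)^(-0.1332) = 329.7·73.98^(-0.1332) = 329.7·0.56368 = 185.846.
Rounded: 186.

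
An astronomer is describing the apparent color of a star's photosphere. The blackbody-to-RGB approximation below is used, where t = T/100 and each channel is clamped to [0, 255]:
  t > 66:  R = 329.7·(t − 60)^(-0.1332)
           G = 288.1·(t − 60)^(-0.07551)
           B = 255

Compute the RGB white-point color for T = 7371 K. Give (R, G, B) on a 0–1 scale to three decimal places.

(0.912, 0.927, 1.000)

t = 7371/100 = 73.71; the t > 66 branch applies.
R = 329.7·(73.71 − 60)^(-0.1332) = 329.7·13.71^(-0.1332) = 329.7·0.70558 = 232.630.
G = 288.1·(73.71 − 60)^(-0.07551) = 288.1·13.71^(-0.07551) = 288.1·0.82062 = 236.421.
B = 255 by definition for t > 66.
Dividing each by 255: (0.9123, 0.9271, 1.0000) → (0.912, 0.927, 1.000).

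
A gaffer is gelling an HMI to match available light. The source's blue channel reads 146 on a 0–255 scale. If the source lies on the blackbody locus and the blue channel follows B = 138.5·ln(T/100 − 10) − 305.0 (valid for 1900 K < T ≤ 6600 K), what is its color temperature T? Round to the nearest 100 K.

3600 K

ln(t − 10) = (146 + 305.0) / 138.5 = 3.2563.
t − 10 = e^3.2563 = 25.954, so t = 35.954.
T = 100·t = 3595 K → 3600 K to the nearest 100 K.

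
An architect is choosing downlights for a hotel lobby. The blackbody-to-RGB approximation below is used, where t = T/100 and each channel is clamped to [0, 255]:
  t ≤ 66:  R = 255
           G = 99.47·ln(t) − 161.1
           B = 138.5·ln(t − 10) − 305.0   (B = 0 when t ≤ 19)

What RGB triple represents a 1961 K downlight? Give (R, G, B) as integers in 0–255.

t = 1961/100 = 19.61; the t ≤ 66 branch applies.
R = 255 by definition for t ≤ 66.
G = 99.47·ln 19.61 − 161.1 = 99.47·2.9760 − 161.1 = 134.927.
B = 138.5·ln(19.61 − 10) − 305.0 = 138.5·ln 9.61 − 305.0 = 138.5·2.2628 − 305.0 = 8.398.
Rounded: (255, 135, 8).

(255, 135, 8)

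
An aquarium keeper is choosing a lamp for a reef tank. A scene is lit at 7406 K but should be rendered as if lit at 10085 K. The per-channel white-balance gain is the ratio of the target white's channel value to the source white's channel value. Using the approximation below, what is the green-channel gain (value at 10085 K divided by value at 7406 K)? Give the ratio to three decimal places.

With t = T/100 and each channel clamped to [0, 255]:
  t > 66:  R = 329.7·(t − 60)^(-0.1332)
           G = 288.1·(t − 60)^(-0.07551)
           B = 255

At 7406 K (t = 74.06):
  G = 288.1·(74.06 − 60)^(-0.07551) = 288.1·14.06^(-0.07551) = 288.1·0.81906 = 235.971.
At 10085 K (t = 100.85):
  G = 288.1·(100.85 − 60)^(-0.07551) = 288.1·40.85^(-0.07551) = 288.1·0.75568 = 217.712.
Gain = 217.712 / 235.971 = 0.9226 → 0.923.

0.923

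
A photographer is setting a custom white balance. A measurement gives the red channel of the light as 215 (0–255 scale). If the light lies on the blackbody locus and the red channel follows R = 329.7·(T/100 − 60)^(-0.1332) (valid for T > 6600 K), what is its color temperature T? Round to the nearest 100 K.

8500 K

(t − 60)^(-0.1332) = 215/329.7 = 0.65211.
t − 60 = 0.65211^(1/-0.1332) = 0.65211^(-7.508) = 24.774, so t = 84.774.
T = 100·t = 8477 K → 8500 K to the nearest 100 K.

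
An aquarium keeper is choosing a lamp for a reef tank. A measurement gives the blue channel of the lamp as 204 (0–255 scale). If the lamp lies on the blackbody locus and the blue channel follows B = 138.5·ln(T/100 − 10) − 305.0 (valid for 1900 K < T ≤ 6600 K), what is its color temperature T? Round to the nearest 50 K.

ln(t − 10) = (204 + 305.0) / 138.5 = 3.6751.
t − 10 = e^3.6751 = 39.452, so t = 49.452.
T = 100·t = 4945 K → 4950 K to the nearest 50 K.

4950 K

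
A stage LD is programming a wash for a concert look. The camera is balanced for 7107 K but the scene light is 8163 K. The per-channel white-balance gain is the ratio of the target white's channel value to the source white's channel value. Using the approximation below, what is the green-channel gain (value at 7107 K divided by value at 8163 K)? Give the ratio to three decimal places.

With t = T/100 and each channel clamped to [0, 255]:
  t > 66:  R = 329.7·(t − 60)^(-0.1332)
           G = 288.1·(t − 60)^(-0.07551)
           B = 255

At 8163 K (t = 81.63):
  G = 288.1·(81.63 − 60)^(-0.07551) = 288.1·21.63^(-0.07551) = 288.1·0.79285 = 228.419.
At 7107 K (t = 71.07):
  G = 288.1·(71.07 − 60)^(-0.07551) = 288.1·11.07^(-0.07551) = 288.1·0.83398 = 240.270.
Gain = 240.270 / 228.419 = 1.0519 → 1.052.

1.052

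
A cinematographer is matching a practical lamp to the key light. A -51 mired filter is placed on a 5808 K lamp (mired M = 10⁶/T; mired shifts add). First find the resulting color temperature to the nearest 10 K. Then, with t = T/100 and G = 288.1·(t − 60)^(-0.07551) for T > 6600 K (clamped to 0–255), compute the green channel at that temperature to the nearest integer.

M_in = 10⁶/5808 = 172.18; M_out = 172.18 + (-51) = 121.18.
T_out = 10⁶/121.18 = 8252.4 K → 8250 K; t = 82.5.
G = 288.1·(82.5 − 60)^(-0.07551) = 288.1·22.5^(-0.07551) = 288.1·0.79049 = 227.740.
Rounded: 228.

228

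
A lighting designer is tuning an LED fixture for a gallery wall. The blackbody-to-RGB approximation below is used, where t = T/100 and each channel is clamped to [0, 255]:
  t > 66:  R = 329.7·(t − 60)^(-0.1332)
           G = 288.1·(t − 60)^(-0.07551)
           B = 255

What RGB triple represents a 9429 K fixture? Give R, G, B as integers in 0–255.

R=206, G=221, B=255

t = 9429/100 = 94.29; the t > 66 branch applies.
R = 329.7·(94.29 − 60)^(-0.1332) = 329.7·34.29^(-0.1332) = 329.7·0.62448 = 205.890.
G = 288.1·(94.29 − 60)^(-0.07551) = 288.1·34.29^(-0.07551) = 288.1·0.76574 = 220.609.
B = 255 by definition for t > 66.
Rounded: (206, 221, 255).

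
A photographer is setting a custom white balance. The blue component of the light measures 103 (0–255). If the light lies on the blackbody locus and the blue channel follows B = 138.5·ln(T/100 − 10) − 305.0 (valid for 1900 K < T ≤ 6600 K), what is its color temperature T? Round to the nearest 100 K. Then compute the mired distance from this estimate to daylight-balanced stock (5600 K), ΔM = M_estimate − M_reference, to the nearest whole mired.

ln(t − 10) = (103 + 305.0) / 138.5 = 2.9458.
t − 10 = e^2.9458 = 19.027, so t = 29.027.
T = 100·t = 2903 K → 2900 K to the nearest 100 K.
M_estimate = 10⁶/2900 = 344.83; M_reference = 10⁶/5600 = 178.57.
ΔM = 344.83 − 178.57 = 166.26 → +166 mireds.

+166 mireds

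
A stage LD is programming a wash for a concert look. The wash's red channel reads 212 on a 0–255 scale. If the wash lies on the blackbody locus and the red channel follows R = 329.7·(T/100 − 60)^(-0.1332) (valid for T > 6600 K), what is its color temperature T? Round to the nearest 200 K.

(t − 60)^(-0.1332) = 212/329.7 = 0.64301.
t − 60 = 0.64301^(1/-0.1332) = 0.64301^(-7.508) = 27.530, so t = 87.530.
T = 100·t = 8753 K → 8800 K to the nearest 200 K.

8800 K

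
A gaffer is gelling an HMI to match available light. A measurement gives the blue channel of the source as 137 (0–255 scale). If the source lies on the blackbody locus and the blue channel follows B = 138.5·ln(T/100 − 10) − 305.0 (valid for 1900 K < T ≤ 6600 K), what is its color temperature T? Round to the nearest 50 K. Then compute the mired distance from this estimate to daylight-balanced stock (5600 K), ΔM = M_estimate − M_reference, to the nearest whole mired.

ln(t − 10) = (137 + 305.0) / 138.5 = 3.1913.
t − 10 = e^3.1913 = 24.321, so t = 34.321.
T = 100·t = 3432 K → 3450 K to the nearest 50 K.
M_estimate = 10⁶/3450 = 289.86; M_reference = 10⁶/5600 = 178.57.
ΔM = 289.86 − 178.57 = 111.28 → +111 mireds.

+111 mireds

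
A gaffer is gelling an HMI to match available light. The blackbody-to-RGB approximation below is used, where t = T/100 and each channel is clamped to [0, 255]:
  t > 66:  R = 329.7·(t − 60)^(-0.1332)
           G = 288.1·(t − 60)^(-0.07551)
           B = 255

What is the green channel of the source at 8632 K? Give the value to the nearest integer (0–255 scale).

225

t = 8632/100 = 86.32; the t > 66 branch applies.
G = 288.1·(86.32 − 60)^(-0.07551) = 288.1·26.32^(-0.07551) = 288.1·0.78119 = 225.060.
Rounded: 225.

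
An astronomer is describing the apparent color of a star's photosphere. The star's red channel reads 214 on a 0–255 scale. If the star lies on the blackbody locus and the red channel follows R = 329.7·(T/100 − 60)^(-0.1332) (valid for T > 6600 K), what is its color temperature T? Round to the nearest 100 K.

(t − 60)^(-0.1332) = 214/329.7 = 0.64907.
t − 60 = 0.64907^(1/-0.1332) = 0.64907^(-7.508) = 25.657, so t = 85.657.
T = 100·t = 8566 K → 8600 K to the nearest 100 K.

8600 K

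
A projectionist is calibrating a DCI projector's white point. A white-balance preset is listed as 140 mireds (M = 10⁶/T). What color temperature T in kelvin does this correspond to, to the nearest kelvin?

7143 K

T = 10⁶ / 140 = 7142.86 K → 7143 K.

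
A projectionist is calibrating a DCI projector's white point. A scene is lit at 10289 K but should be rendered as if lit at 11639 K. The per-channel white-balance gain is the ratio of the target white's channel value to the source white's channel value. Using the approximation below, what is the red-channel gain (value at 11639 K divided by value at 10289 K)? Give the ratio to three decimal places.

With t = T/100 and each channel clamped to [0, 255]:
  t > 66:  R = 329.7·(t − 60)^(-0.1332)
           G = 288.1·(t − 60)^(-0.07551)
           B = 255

0.964

At 10289 K (t = 102.89):
  R = 329.7·(102.89 − 60)^(-0.1332) = 329.7·42.89^(-0.1332) = 329.7·0.60614 = 199.843.
At 11639 K (t = 116.39):
  R = 329.7·(116.39 − 60)^(-0.1332) = 329.7·56.39^(-0.1332) = 329.7·0.58444 = 192.690.
Gain = 192.690 / 199.843 = 0.9642 → 0.964.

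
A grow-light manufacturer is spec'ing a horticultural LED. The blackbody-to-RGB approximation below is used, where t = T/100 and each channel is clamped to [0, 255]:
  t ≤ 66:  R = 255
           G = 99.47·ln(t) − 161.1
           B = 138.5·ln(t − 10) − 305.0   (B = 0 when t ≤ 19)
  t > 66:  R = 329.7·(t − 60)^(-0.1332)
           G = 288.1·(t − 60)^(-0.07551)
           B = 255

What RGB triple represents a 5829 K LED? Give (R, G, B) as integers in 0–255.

(255, 243, 232)

t = 5829/100 = 58.29; the t ≤ 66 branch applies.
R = 255 by definition for t ≤ 66.
G = 99.47·ln 58.29 − 161.1 = 99.47·4.0654 − 161.1 = 243.288.
B = 138.5·ln(58.29 − 10) − 305.0 = 138.5·ln 48.29 − 305.0 = 138.5·3.8772 − 305.0 = 231.996.
Rounded: (255, 243, 232).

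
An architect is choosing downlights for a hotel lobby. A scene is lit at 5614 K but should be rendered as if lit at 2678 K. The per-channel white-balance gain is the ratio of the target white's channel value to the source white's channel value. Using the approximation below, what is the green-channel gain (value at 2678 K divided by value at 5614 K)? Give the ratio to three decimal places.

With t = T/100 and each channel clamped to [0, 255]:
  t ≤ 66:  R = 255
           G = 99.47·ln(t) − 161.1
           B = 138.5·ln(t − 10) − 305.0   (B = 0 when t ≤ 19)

At 5614 K (t = 56.14):
  G = 99.47·ln 56.14 − 161.1 = 99.47·4.0278 − 161.1 = 239.550.
At 2678 K (t = 26.78):
  G = 99.47·ln 26.78 − 161.1 = 99.47·3.2877 − 161.1 = 165.923.
Gain = 165.923 / 239.550 = 0.6926 → 0.693.

0.693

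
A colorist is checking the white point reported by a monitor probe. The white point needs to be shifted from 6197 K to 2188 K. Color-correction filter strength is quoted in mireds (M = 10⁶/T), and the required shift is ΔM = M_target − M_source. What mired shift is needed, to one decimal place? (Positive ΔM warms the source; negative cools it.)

+295.7 mireds

M_source = 10⁶/6197 = 161.368; M_target = 10⁶/2188 = 457.038.
ΔM = 457.038 − 161.368 = 295.670 → +295.7 mireds, a warming shift.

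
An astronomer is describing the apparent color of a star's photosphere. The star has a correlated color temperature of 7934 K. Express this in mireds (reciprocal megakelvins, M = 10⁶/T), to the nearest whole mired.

M = 10⁶ / 7934 = 126.040 → 126 mireds.

126 mireds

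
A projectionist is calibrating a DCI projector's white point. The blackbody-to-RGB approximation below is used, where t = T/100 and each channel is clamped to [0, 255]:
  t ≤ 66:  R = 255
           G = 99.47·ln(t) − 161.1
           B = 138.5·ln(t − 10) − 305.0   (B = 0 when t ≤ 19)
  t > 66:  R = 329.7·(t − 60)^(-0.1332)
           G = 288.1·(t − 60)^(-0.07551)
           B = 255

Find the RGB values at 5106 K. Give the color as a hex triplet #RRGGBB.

t = 5106/100 = 51.06; the t ≤ 66 branch applies.
R = 255 by definition for t ≤ 66.
G = 99.47·ln 51.06 − 161.1 = 99.47·3.9330 − 161.1 = 230.116.
B = 138.5·ln(51.06 − 10) − 305.0 = 138.5·ln 41.06 − 305.0 = 138.5·3.7150 − 305.0 = 209.532.
Rounded: (255, 230, 210).
In hex: #FFE6D2.

#FFE6D2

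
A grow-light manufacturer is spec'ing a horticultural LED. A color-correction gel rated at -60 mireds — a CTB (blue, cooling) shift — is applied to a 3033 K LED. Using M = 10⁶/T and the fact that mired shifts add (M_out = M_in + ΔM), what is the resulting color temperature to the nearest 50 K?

M_in = 10⁶/3033 = 329.71 mireds.
M_out = 329.71 + (-60) = 269.71 mireds.
T_out = 10⁶/269.71 = 3707.7 K → 3700 K.

3700 K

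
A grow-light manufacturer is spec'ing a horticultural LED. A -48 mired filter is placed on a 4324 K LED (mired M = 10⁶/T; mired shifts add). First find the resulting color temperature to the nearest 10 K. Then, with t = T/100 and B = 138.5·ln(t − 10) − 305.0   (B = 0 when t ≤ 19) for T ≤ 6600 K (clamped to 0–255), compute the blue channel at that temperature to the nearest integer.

221

M_in = 10⁶/4324 = 231.27; M_out = 231.27 + (-48) = 183.27.
T_out = 10⁶/183.27 = 5456.5 K → 5460 K; t = 54.6.
B = 138.5·ln(54.6 − 10) − 305.0 = 138.5·ln 44.6 − 305.0 = 138.5·3.7977 − 305.0 = 220.986.
Rounded: 221.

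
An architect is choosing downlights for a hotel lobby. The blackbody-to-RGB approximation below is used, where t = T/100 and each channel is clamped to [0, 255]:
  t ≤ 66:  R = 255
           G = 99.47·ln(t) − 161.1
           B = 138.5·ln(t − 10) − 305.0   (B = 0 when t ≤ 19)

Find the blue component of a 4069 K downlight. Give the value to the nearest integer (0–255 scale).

169

t = 4069/100 = 40.69; the t ≤ 66 branch applies.
B = 138.5·ln(40.69 − 10) − 305.0 = 138.5·ln 30.69 − 305.0 = 138.5·3.4239 − 305.0 = 169.215.
Rounded: 169.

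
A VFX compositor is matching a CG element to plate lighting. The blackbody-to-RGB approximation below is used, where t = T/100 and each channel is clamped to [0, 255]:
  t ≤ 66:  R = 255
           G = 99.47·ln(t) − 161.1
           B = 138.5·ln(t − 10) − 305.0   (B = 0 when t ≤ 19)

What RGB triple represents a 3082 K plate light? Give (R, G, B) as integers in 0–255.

(255, 180, 115)

t = 3082/100 = 30.82; the t ≤ 66 branch applies.
R = 255 by definition for t ≤ 66.
G = 99.47·ln 30.82 − 161.1 = 99.47·3.4282 − 161.1 = 179.899.
B = 138.5·ln(30.82 − 10) − 305.0 = 138.5·ln 20.82 − 305.0 = 138.5·3.0359 − 305.0 = 115.474.
Rounded: (255, 180, 115).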